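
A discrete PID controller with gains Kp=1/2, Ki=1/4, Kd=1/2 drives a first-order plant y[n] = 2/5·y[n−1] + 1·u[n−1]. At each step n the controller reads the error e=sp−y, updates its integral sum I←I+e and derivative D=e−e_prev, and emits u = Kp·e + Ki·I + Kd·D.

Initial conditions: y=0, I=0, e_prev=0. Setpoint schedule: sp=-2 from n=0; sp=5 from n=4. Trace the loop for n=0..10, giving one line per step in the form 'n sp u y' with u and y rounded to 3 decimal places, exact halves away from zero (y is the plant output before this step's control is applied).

(exact arithmetic carried between steps; '≈' marks a value shown rounded to 6 d.p. or computed from one; I and e_prev carry over from the previous line; the table rounds u and y to 3 d.p., halves away from zero)
n=0: y=0, sp=-2, e=sp−y=-2; I=-2, D=e−e_prev=-2; u=1/2·(-2)+1/4·(-2)+1/2·(-2)=-2.5; next y=2/5·0+1·(-2.5)=-2.5
n=1: y=-2.5, sp=-2, e=sp−y=0.5; I=-1.5, D=e−e_prev=2.5; u=1/2·0.5+1/4·(-1.5)+1/2·2.5=1.125; next y=2/5·(-2.5)+1·1.125=0.125
n=2: y=0.125, sp=-2, e=sp−y=-2.125; I=-3.625, D=e−e_prev=-2.625; u=1/2·(-2.125)+1/4·(-3.625)+1/2·(-2.625)=-3.28125; next y=2/5·0.125+1·(-3.28125)=-3.23125
n=3: y=-3.23125, sp=-2, e=sp−y=1.23125; I=-2.39375, D=e−e_prev=3.35625; u=1/2·1.23125+1/4·(-2.39375)+1/2·3.35625≈1.695313; next y=2/5·(-3.23125)+1·1.695313≈0.402813
n=4: y≈0.402813, sp=5, e=sp−y≈4.597188; I≈2.203438, D=e−e_prev≈3.365938; u=1/2·4.597188+1/4·2.203438+1/2·3.365938≈4.532422; next y=2/5·0.402813+1·4.532422≈4.693547
n=5: y≈4.693547, sp=5, e=sp−y≈0.306453; I≈2.509891, D=e−e_prev≈-4.290734; u=1/2·0.306453+1/4·2.509891+1/2·(-4.290734)≈-1.364668; next y=2/5·4.693547+1·(-1.364668)≈0.512751
n=6: y≈0.512751, sp=5, e=sp−y≈4.487249; I≈6.997140, D=e−e_prev≈4.180796; u=1/2·4.487249+1/4·6.997140+1/2·4.180796≈6.083308; next y=2/5·0.512751+1·6.083308≈6.288408
n=7: y≈6.288408, sp=5, e=sp−y≈-1.288408; I≈5.708732, D=e−e_prev≈-5.775657; u=1/2·(-1.288408)+1/4·5.708732+1/2·(-5.775657)≈-2.104850; next y=2/5·6.288408+1·(-2.104850)≈0.410514
n=8: y≈0.410514, sp=5, e=sp−y≈4.589486; I≈10.298218, D=e−e_prev≈5.877894; u=1/2·4.589486+1/4·10.298218+1/2·5.877894≈7.808245; next y=2/5·0.410514+1·7.808245≈7.972450
n=9: y≈7.972450, sp=5, e=sp−y≈-2.972450; I≈7.325768, D=e−e_prev≈-7.561937; u=1/2·(-2.972450)+1/4·7.325768+1/2·(-7.561937)≈-3.435752; next y=2/5·7.972450+1·(-3.435752)≈-0.246771
n=10: y≈-0.246771, sp=5, e=sp−y≈5.246771; I≈12.572539, D=e−e_prev≈8.219222; u=1/2·5.246771+1/4·12.572539+1/2·8.219222≈9.876131; next y=2/5·(-0.246771)+1·9.876131≈9.777423

0 -2 -2.500 0.000
1 -2 1.125 -2.500
2 -2 -3.281 0.125
3 -2 1.695 -3.231
4 5 4.532 0.403
5 5 -1.365 4.694
6 5 6.083 0.513
7 5 -2.105 6.288
8 5 7.808 0.411
9 5 -3.436 7.972
10 5 9.876 -0.247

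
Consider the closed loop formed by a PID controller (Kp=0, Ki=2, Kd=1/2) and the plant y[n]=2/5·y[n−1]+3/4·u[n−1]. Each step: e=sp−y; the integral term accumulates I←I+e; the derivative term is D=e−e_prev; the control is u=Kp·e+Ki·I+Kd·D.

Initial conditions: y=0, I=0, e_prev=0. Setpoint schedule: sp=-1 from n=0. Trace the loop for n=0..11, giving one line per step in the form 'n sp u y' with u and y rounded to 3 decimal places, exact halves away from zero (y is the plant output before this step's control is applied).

(exact arithmetic carried between steps; '≈' marks a value shown rounded to 6 d.p. or computed from one; I and e_prev carry over from the previous line; the table rounds u and y to 3 d.p., halves away from zero)
n=0: y=0, sp=-1, e=sp−y=-1; I=-1, D=e−e_prev=-1; u=0·(-1)+2·(-1)+1/2·(-1)=-2.5; next y=2/5·0+3/4·(-2.5)=-1.875
n=1: y=-1.875, sp=-1, e=sp−y=0.875; I=-0.125, D=e−e_prev=1.875; u=0·0.875+2·(-0.125)+1/2·1.875=0.6875; next y=2/5·(-1.875)+3/4·0.6875=-0.234375
n=2: y=-0.234375, sp=-1, e=sp−y=-0.765625; I=-0.890625, D=e−e_prev=-1.640625; u=0·(-0.765625)+2·(-0.890625)+1/2·(-1.640625)≈-2.601563; next y=2/5·(-0.234375)+3/4·(-2.601563)≈-2.044922
n=3: y≈-2.044922, sp=-1, e=sp−y≈1.044922; I≈0.154297, D=e−e_prev≈1.810547; u=0·1.044922+2·0.154297+1/2·1.810547≈1.213867; next y=2/5·(-2.044922)+3/4·1.213867≈0.092432
n=4: y≈0.092432, sp=-1, e=sp−y≈-1.092432; I≈-0.938135, D=e−e_prev≈-2.137354; u=0·(-1.092432)+2·(-0.938135)+1/2·(-2.137354)≈-2.944946; next y=2/5·0.092432+3/4·(-2.944946)≈-2.171737
n=5: y≈-2.171737, sp=-1, e=sp−y≈1.171737; I≈0.233602, D=e−e_prev≈2.264169; u=0·1.171737+2·0.233602+1/2·2.264169≈1.599289; next y=2/5·(-2.171737)+3/4·1.599289≈0.330772
n=6: y≈0.330772, sp=-1, e=sp−y≈-1.330772; I≈-1.097170, D=e−e_prev≈-2.502509; u=0·(-1.330772)+2·(-1.097170)+1/2·(-2.502509)≈-3.445594; next y=2/5·0.330772+3/4·(-3.445594)≈-2.451886
n=7: y≈-2.451886, sp=-1, e=sp−y≈1.451886; I≈0.354717, D=e−e_prev≈2.782658; u=0·1.451886+2·0.354717+1/2·2.782658≈2.100763; next y=2/5·(-2.451886)+3/4·2.100763≈0.594818
n=8: y≈0.594818, sp=-1, e=sp−y≈-1.594818; I≈-1.240101, D=e−e_prev≈-3.046704; u=0·(-1.594818)+2·(-1.240101)+1/2·(-3.046704)≈-4.003554; next y=2/5·0.594818+3/4·(-4.003554)≈-2.764738
n=9: y≈-2.764738, sp=-1, e=sp−y≈1.764738; I≈0.524637, D=e−e_prev≈3.359556; u=0·1.764738+2·0.524637+1/2·3.359556≈2.729053; next y=2/5·(-2.764738)+3/4·2.729053≈0.940894
n=10: y≈0.940894, sp=-1, e=sp−y≈-1.940894; I≈-1.416257, D=e−e_prev≈-3.705632; u=0·(-1.940894)+2·(-1.416257)+1/2·(-3.705632)≈-4.685330; next y=2/5·0.940894+3/4·(-4.685330)≈-3.137640
n=11: y≈-3.137640, sp=-1, e=sp−y≈2.137640; I≈0.721383, D=e−e_prev≈4.078534; u=0·2.137640+2·0.721383+1/2·4.078534≈3.482033; next y=2/5·(-3.137640)+3/4·3.482033≈1.356469

0 -1 -2.500 0.000
1 -1 0.688 -1.875
2 -1 -2.602 -0.234
3 -1 1.214 -2.045
4 -1 -2.945 0.092
5 -1 1.599 -2.172
6 -1 -3.446 0.331
7 -1 2.101 -2.452
8 -1 -4.004 0.595
9 -1 2.729 -2.765
10 -1 -4.685 0.941
11 -1 3.482 -3.138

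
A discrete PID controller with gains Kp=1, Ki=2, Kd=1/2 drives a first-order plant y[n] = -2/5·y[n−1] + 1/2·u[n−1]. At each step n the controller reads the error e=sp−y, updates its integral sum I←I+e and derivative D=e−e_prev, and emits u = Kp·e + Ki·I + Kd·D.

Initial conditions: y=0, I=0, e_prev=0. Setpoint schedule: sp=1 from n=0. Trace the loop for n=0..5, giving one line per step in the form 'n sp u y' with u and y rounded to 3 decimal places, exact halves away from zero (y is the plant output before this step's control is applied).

(exact arithmetic carried between steps; '≈' marks a value shown rounded to 6 d.p. or computed from one; I and e_prev carry over from the previous line; the table rounds u and y to 3 d.p., halves away from zero)
n=0: y=0, sp=1, e=sp−y=1; I=1, D=e−e_prev=1; u=1·1+2·1+1/2·1=3.5; next y=-2/5·0+1/2·3.5=1.75
n=1: y=1.75, sp=1, e=sp−y=-0.75; I=0.25, D=e−e_prev=-1.75; u=1·(-0.75)+2·0.25+1/2·(-1.75)=-1.125; next y=-2/5·1.75+1/2·(-1.125)=-1.2625
n=2: y=-1.2625, sp=1, e=sp−y=2.2625; I=2.5125, D=e−e_prev=3.0125; u=1·2.2625+2·2.5125+1/2·3.0125=8.79375; next y=-2/5·(-1.2625)+1/2·8.79375=4.901875
n=3: y=4.901875, sp=1, e=sp−y=-3.901875; I=-1.389375, D=e−e_prev=-6.164375; u=1·(-3.901875)+2·(-1.389375)+1/2·(-6.164375)≈-9.762813; next y=-2/5·4.901875+1/2·(-9.762813)≈-6.842156
n=4: y≈-6.842156, sp=1, e=sp−y≈7.842156; I≈6.452781, D=e−e_prev≈11.744031; u=1·7.842156+2·6.452781+1/2·11.744031≈26.619734; next y=-2/5·(-6.842156)+1/2·26.619734≈16.046730
n=5: y≈16.046730, sp=1, e=sp−y≈-15.046730; I≈-8.593948, D=e−e_prev≈-22.888886; u=1·(-15.046730)+2·(-8.593948)+1/2·(-22.888886)≈-43.679070; next y=-2/5·16.046730+1/2·(-43.679070)≈-28.258227

0 1 3.500 0.000
1 1 -1.125 1.750
2 1 8.794 -1.263
3 1 -9.763 4.902
4 1 26.620 -6.842
5 1 -43.679 16.047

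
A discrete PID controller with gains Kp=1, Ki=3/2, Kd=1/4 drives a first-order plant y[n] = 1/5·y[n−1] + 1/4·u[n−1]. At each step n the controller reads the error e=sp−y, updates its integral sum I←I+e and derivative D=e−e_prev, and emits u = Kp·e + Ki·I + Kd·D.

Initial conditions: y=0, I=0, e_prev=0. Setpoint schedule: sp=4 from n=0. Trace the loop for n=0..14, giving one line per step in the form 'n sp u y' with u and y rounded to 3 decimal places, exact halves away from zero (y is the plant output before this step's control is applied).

(exact arithmetic carried between steps; '≈' marks a value shown rounded to 6 d.p. or computed from one; I and e_prev carry over from the previous line; the table rounds u and y to 3 d.p., halves away from zero)
n=0: y=0, sp=4, e=sp−y=4; I=4, D=e−e_prev=4; u=1·4+3/2·4+1/4·4=11; next y=1/5·0+1/4·11=2.75
n=1: y=2.75, sp=4, e=sp−y=1.25; I=5.25, D=e−e_prev=-2.75; u=1·1.25+3/2·5.25+1/4·(-2.75)=8.4375; next y=1/5·2.75+1/4·8.4375=2.659375
n=2: y=2.659375, sp=4, e=sp−y=1.340625; I=6.590625, D=e−e_prev=0.090625; u=1·1.340625+3/2·6.590625+1/4·0.090625≈11.249219; next y=1/5·2.659375+1/4·11.249219≈3.344180
n=3: y≈3.344180, sp=4, e=sp−y≈0.655820; I≈7.246445, D=e−e_prev≈-0.684805; u=1·0.655820+3/2·7.246445+1/4·(-0.684805)≈11.354287; next y=1/5·3.344180+1/4·11.354287≈3.507408
n=4: y≈3.507408, sp=4, e=sp−y≈0.492592; I≈7.739038, D=e−e_prev≈-0.163228; u=1·0.492592+3/2·7.739038+1/4·(-0.163228)≈12.060342; next y=1/5·3.507408+1/4·12.060342≈3.716567
n=5: y≈3.716567, sp=4, e=sp−y≈0.283433; I≈8.022471, D=e−e_prev≈-0.209159; u=1·0.283433+3/2·8.022471+1/4·(-0.209159)≈12.264849; next y=1/5·3.716567+1/4·12.264849≈3.809526
n=6: y≈3.809526, sp=4, e=sp−y≈0.190474; I≈8.212945, D=e−e_prev≈-0.092959; u=1·0.190474+3/2·8.212945+1/4·(-0.092959)≈12.486652; next y=1/5·3.809526+1/4·12.486652≈3.883568
n=7: y≈3.883568, sp=4, e=sp−y≈0.116432; I≈8.329377, D=e−e_prev≈-0.074042; u=1·0.116432+3/2·8.329377+1/4·(-0.074042)≈12.591986; next y=1/5·3.883568+1/4·12.591986≈3.924710
n=8: y≈3.924710, sp=4, e=sp−y≈0.075290; I≈8.404667, D=e−e_prev≈-0.041142; u=1·0.075290+3/2·8.404667+1/4·(-0.041142)≈12.672004; next y=1/5·3.924710+1/4·12.672004≈3.952943
n=9: y≈3.952943, sp=4, e=sp−y≈0.047057; I≈8.451723, D=e−e_prev≈-0.028233; u=1·0.047057+3/2·8.451723+1/4·(-0.028233)≈12.717584; next y=1/5·3.952943+1/4·12.717584≈3.969985
n=10: y≈3.969985, sp=4, e=sp−y≈0.030015; I≈8.481739, D=e−e_prev≈-0.017042; u=1·0.030015+3/2·8.481739+1/4·(-0.017042)≈12.748363; next y=1/5·3.969985+1/4·12.748363≈3.981088
n=11: y≈3.981088, sp=4, e=sp−y≈0.018912; I≈8.500651, D=e−e_prev≈-0.011103; u=1·0.018912+3/2·8.500651+1/4·(-0.011103)≈12.767113; next y=1/5·3.981088+1/4·12.767113≈3.987996
n=12: y≈3.987996, sp=4, e=sp−y≈0.012004; I≈8.512655, D=e−e_prev≈-0.006908; u=1·0.012004+3/2·8.512655+1/4·(-0.006908)≈12.779260; next y=1/5·3.987996+1/4·12.779260≈3.992414
n=13: y≈3.992414, sp=4, e=sp−y≈0.007586; I≈8.520241, D=e−e_prev≈-0.004418; u=1·0.007586+3/2·8.520241+1/4·(-0.004418)≈12.786843; next y=1/5·3.992414+1/4·12.786843≈3.995194
n=14: y≈3.995194, sp=4, e=sp−y≈0.004806; I≈8.525048, D=e−e_prev≈-0.002779; u=1·0.004806+3/2·8.525048+1/4·(-0.002779)≈12.791683; next y=1/5·3.995194+1/4·12.791683≈3.996959

0 4 11.000 0.000
1 4 8.438 2.750
2 4 11.249 2.659
3 4 11.354 3.344
4 4 12.060 3.507
5 4 12.265 3.717
6 4 12.487 3.810
7 4 12.592 3.884
8 4 12.672 3.925
9 4 12.718 3.953
10 4 12.748 3.970
11 4 12.767 3.981
12 4 12.779 3.988
13 4 12.787 3.992
14 4 12.792 3.995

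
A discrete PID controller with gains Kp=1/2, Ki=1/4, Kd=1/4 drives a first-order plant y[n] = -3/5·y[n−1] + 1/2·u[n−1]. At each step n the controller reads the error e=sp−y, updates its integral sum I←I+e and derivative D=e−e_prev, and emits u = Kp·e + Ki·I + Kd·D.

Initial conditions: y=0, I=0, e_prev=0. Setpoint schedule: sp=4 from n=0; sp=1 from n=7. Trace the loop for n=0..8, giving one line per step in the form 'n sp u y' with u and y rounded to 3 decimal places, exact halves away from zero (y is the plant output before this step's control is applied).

0 4 4.000 0.000
1 4 2.000 2.000
2 4 5.200 -0.200
3 4 2.780 2.720
4 4 6.792 -0.242
5 4 3.329 3.541
6 4 8.391 -0.460
7 1 0.574 4.472
8 1 8.556 -2.396

(exact arithmetic carried between steps; '≈' marks a value shown rounded to 6 d.p. or computed from one; I and e_prev carry over from the previous line; the table rounds u and y to 3 d.p., halves away from zero)
n=0: y=0, sp=4, e=sp−y=4; I=4, D=e−e_prev=4; u=1/2·4+1/4·4+1/4·4=4; next y=-3/5·0+1/2·4=2
n=1: y=2, sp=4, e=sp−y=2; I=6, D=e−e_prev=-2; u=1/2·2+1/4·6+1/4·(-2)=2; next y=-3/5·2+1/2·2=-0.2
n=2: y=-0.2, sp=4, e=sp−y=4.2; I=10.2, D=e−e_prev=2.2; u=1/2·4.2+1/4·10.2+1/4·2.2=5.2; next y=-3/5·(-0.2)+1/2·5.2=2.72
n=3: y=2.72, sp=4, e=sp−y=1.28; I=11.48, D=e−e_prev=-2.92; u=1/2·1.28+1/4·11.48+1/4·(-2.92)=2.78; next y=-3/5·2.72+1/2·2.78=-0.242
n=4: y=-0.242, sp=4, e=sp−y=4.242; I=15.722, D=e−e_prev=2.962; u=1/2·4.242+1/4·15.722+1/4·2.962=6.792; next y=-3/5·(-0.242)+1/2·6.792=3.5412
n=5: y=3.5412, sp=4, e=sp−y=0.4588; I=16.1808, D=e−e_prev=-3.7832; u=1/2·0.4588+1/4·16.1808+1/4·(-3.7832)=3.3288; next y=-3/5·3.5412+1/2·3.3288=-0.46032
n=6: y=-0.46032, sp=4, e=sp−y=4.46032; I=20.64112, D=e−e_prev=4.00152; u=1/2·4.46032+1/4·20.64112+1/4·4.00152=8.39082; next y=-3/5·(-0.46032)+1/2·8.39082=4.471602
n=7: y=4.471602, sp=1, e=sp−y=-3.471602; I=17.169518, D=e−e_prev=-7.931922; u=1/2·(-3.471602)+1/4·17.169518+1/4·(-7.931922)=0.573598; next y=-3/5·4.471602+1/2·0.573598≈-2.396162
n=8: y≈-2.396162, sp=1, e=sp−y≈3.396162; I≈20.565680, D=e−e_prev≈6.867764; u=1/2·3.396162+1/4·20.565680+1/4·6.867764≈8.556442; next y=-3/5·(-2.396162)+1/2·8.556442≈5.715918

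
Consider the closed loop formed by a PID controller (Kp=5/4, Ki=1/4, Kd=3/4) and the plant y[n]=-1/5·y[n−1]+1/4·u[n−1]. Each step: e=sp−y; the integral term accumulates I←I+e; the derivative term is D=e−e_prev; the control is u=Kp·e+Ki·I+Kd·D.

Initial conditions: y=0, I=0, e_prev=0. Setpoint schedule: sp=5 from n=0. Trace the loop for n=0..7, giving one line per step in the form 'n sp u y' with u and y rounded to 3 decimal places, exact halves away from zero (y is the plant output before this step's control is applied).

(exact arithmetic carried between steps; '≈' marks a value shown rounded to 6 d.p. or computed from one; I and e_prev carry over from the previous line; the table rounds u and y to 3 d.p., halves away from zero)
n=0: y=0, sp=5, e=sp−y=5; I=5, D=e−e_prev=5; u=5/4·5+1/4·5+3/4·5=11.25; next y=-1/5·0+1/4·11.25=2.8125
n=1: y=2.8125, sp=5, e=sp−y=2.1875; I=7.1875, D=e−e_prev=-2.8125; u=5/4·2.1875+1/4·7.1875+3/4·(-2.8125)=2.421875; next y=-1/5·2.8125+1/4·2.421875≈0.042969
n=2: y≈0.042969, sp=5, e=sp−y≈4.957031; I≈12.144531, D=e−e_prev≈2.769531; u=5/4·4.957031+1/4·12.144531+3/4·2.769531≈11.309570; next y=-1/5·0.042969+1/4·11.309570≈2.818799
n=3: y≈2.818799, sp=5, e=sp−y≈2.181201; I≈14.325732, D=e−e_prev≈-2.775830; u=5/4·2.181201+1/4·14.325732+3/4·(-2.775830)≈4.226062; next y=-1/5·2.818799+1/4·4.226062≈0.492756
n=4: y≈0.492756, sp=5, e=sp−y≈4.507244; I≈18.832977, D=e−e_prev≈2.326043; u=5/4·4.507244+1/4·18.832977+3/4·2.326043≈12.086832; next y=-1/5·0.492756+1/4·12.086832≈2.923157
n=5: y≈2.923157, sp=5, e=sp−y≈2.076843; I≈20.909820, D=e−e_prev≈-2.430401; u=5/4·2.076843+1/4·20.909820+3/4·(-2.430401)≈6.000708; next y=-1/5·2.923157+1/4·6.000708≈0.915546
n=6: y≈0.915546, sp=5, e=sp−y≈4.084454; I≈24.994274, D=e−e_prev≈2.007611; u=5/4·4.084454+1/4·24.994274+3/4·2.007611≈12.859845; next y=-1/5·0.915546+1/4·12.859845≈3.031852
n=7: y≈3.031852, sp=5, e=sp−y≈1.968148; I≈26.962422, D=e−e_prev≈-2.116306; u=5/4·1.968148+1/4·26.962422+3/4·(-2.116306)≈7.613561; next y=-1/5·3.031852+1/4·7.613561≈1.297020

0 5 11.250 0.000
1 5 2.422 2.813
2 5 11.310 0.043
3 5 4.226 2.819
4 5 12.087 0.493
5 5 6.001 2.923
6 5 12.860 0.916
7 5 7.614 3.032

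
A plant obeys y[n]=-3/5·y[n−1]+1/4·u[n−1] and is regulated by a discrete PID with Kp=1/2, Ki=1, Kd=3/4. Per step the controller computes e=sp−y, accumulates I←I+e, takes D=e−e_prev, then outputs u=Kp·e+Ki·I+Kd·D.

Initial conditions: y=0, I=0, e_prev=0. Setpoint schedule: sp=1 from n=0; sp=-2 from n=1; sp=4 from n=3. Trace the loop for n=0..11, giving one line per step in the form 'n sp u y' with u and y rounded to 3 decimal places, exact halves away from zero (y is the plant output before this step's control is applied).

0 1 2.250 0.000
1 -2 -5.516 0.563
2 -2 -0.279 -1.716
3 4 5.206 0.960
4 4 6.282 0.725
5 4 8.458 1.135
6 4 10.959 1.434
7 4 12.746 1.880
8 4 14.798 2.059
9 4 15.961 2.464
10 4 17.694 2.512
11 4 18.307 2.917

(exact arithmetic carried between steps; '≈' marks a value shown rounded to 6 d.p. or computed from one; I and e_prev carry over from the previous line; the table rounds u and y to 3 d.p., halves away from zero)
n=0: y=0, sp=1, e=sp−y=1; I=1, D=e−e_prev=1; u=1/2·1+1·1+3/4·1=2.25; next y=-3/5·0+1/4·2.25=0.5625
n=1: y=0.5625, sp=-2, e=sp−y=-2.5625; I=-1.5625, D=e−e_prev=-3.5625; u=1/2·(-2.5625)+1·(-1.5625)+3/4·(-3.5625)=-5.515625; next y=-3/5·0.5625+1/4·(-5.515625)≈-1.716406
n=2: y≈-1.716406, sp=-2, e=sp−y≈-0.283594; I≈-1.846094, D=e−e_prev≈2.278906; u=1/2·(-0.283594)+1·(-1.846094)+3/4·2.278906≈-0.278711; next y=-3/5·(-1.716406)+1/4·(-0.278711)≈0.960166
n=3: y≈0.960166, sp=4, e=sp−y≈3.039834; I≈1.193740, D=e−e_prev≈3.323428; u=1/2·3.039834+1·1.193740+3/4·3.323428≈5.206228; next y=-3/5·0.960166+1/4·5.206228≈0.725457
n=4: y≈0.725457, sp=4, e=sp−y≈3.274543; I≈4.468283, D=e−e_prev≈0.234709; u=1/2·3.274543+1·4.468283+3/4·0.234709≈6.281586; next y=-3/5·0.725457+1/4·6.281586≈1.135122
n=5: y≈1.135122, sp=4, e=sp−y≈2.864878; I≈7.333161, D=e−e_prev≈-0.409665; u=1/2·2.864878+1·7.333161+3/4·(-0.409665)≈8.458351; next y=-3/5·1.135122+1/4·8.458351≈1.433515
n=6: y≈1.433515, sp=4, e=sp−y≈2.566485; I≈9.899646, D=e−e_prev≈-0.298393; u=1/2·2.566485+1·9.899646+3/4·(-0.298393)≈10.959094; next y=-3/5·1.433515+1/4·10.959094≈1.879665
n=7: y≈1.879665, sp=4, e=sp−y≈2.120335; I≈12.019981, D=e−e_prev≈-0.446150; u=1/2·2.120335+1·12.019981+3/4·(-0.446150)≈12.745536; next y=-3/5·1.879665+1/4·12.745536≈2.058585
n=8: y≈2.058585, sp=4, e=sp−y≈1.941415; I≈13.961396, D=e−e_prev≈-0.178921; u=1/2·1.941415+1·13.961396+3/4·(-0.178921)≈14.797913; next y=-3/5·2.058585+1/4·14.797913≈2.464327
n=9: y≈2.464327, sp=4, e=sp−y≈1.535673; I≈15.497069, D=e−e_prev≈-0.405742; u=1/2·1.535673+1·15.497069+3/4·(-0.405742)≈15.960599; next y=-3/5·2.464327+1/4·15.960599≈2.511553
n=10: y≈2.511553, sp=4, e=sp−y≈1.488447; I≈16.985516, D=e−e_prev≈-0.047226; u=1/2·1.488447+1·16.985516+3/4·(-0.047226)≈17.694319; next y=-3/5·2.511553+1/4·17.694319≈2.916648
n=11: y≈2.916648, sp=4, e=sp−y≈1.083352; I≈18.068868, D=e−e_prev≈-0.405094; u=1/2·1.083352+1·18.068868+3/4·(-0.405094)≈18.306723; next y=-3/5·2.916648+1/4·18.306723≈2.826692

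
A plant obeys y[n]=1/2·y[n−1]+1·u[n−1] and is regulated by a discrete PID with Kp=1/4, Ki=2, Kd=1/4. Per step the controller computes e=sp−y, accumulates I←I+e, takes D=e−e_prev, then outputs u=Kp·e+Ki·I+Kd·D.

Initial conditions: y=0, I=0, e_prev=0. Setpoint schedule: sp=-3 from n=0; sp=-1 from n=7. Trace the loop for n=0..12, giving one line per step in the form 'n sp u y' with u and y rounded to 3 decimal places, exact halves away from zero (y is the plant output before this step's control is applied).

(exact arithmetic carried between steps; '≈' marks a value shown rounded to 6 d.p. or computed from one; I and e_prev carry over from the previous line; the table rounds u and y to 3 d.p., halves away from zero)
n=0: y=0, sp=-3, e=sp−y=-3; I=-3, D=e−e_prev=-3; u=1/4·(-3)+2·(-3)+1/4·(-3)=-7.5; next y=1/2·0+1·(-7.5)=-7.5
n=1: y=-7.5, sp=-3, e=sp−y=4.5; I=1.5, D=e−e_prev=7.5; u=1/4·4.5+2·1.5+1/4·7.5=6; next y=1/2·(-7.5)+1·6=2.25
n=2: y=2.25, sp=-3, e=sp−y=-5.25; I=-3.75, D=e−e_prev=-9.75; u=1/4·(-5.25)+2·(-3.75)+1/4·(-9.75)=-11.25; next y=1/2·2.25+1·(-11.25)=-10.125
n=3: y=-10.125, sp=-3, e=sp−y=7.125; I=3.375, D=e−e_prev=12.375; u=1/4·7.125+2·3.375+1/4·12.375=11.625; next y=1/2·(-10.125)+1·11.625=6.5625
n=4: y=6.5625, sp=-3, e=sp−y=-9.5625; I=-6.1875, D=e−e_prev=-16.6875; u=1/4·(-9.5625)+2·(-6.1875)+1/4·(-16.6875)=-18.9375; next y=1/2·6.5625+1·(-18.9375)=-15.65625
n=5: y=-15.65625, sp=-3, e=sp−y=12.65625; I=6.46875, D=e−e_prev=22.21875; u=1/4·12.65625+2·6.46875+1/4·22.21875=21.65625; next y=1/2·(-15.65625)+1·21.65625=13.828125
n=6: y=13.828125, sp=-3, e=sp−y=-16.828125; I=-10.359375, D=e−e_prev=-29.484375; u=1/4·(-16.828125)+2·(-10.359375)+1/4·(-29.484375)=-32.296875; next y=1/2·13.828125+1·(-32.296875)≈-25.382813
n=7: y≈-25.382813, sp=-1, e=sp−y≈24.382813; I≈14.023438, D=e−e_prev≈41.210938; u=1/4·24.382813+2·14.023438+1/4·41.210938≈44.445313; next y=1/2·(-25.382813)+1·44.445313≈31.753906
n=8: y≈31.753906, sp=-1, e=sp−y≈-32.753906; I≈-18.730469, D=e−e_prev≈-57.136719; u=1/4·(-32.753906)+2·(-18.730469)+1/4·(-57.136719)≈-59.933594; next y=1/2·31.753906+1·(-59.933594)≈-44.056641
n=9: y≈-44.056641, sp=-1, e=sp−y≈43.056641; I≈24.326172, D=e−e_prev≈75.810547; u=1/4·43.056641+2·24.326172+1/4·75.810547≈78.369141; next y=1/2·(-44.056641)+1·78.369141≈56.340820
n=10: y≈56.340820, sp=-1, e=sp−y≈-57.340820; I≈-33.014648, D=e−e_prev≈-100.397461; u=1/4·(-57.340820)+2·(-33.014648)+1/4·(-100.397461)≈-105.463867; next y=1/2·56.340820+1·(-105.463867)≈-77.293457
n=11: y≈-77.293457, sp=-1, e=sp−y≈76.293457; I≈43.278809, D=e−e_prev≈133.634277; u=1/4·76.293457+2·43.278809+1/4·133.634277≈139.039551; next y=1/2·(-77.293457)+1·139.039551≈100.392822
n=12: y≈100.392822, sp=-1, e=sp−y≈-101.392822; I≈-58.114014, D=e−e_prev≈-177.686279; u=1/4·(-101.392822)+2·(-58.114014)+1/4·(-177.686279)≈-185.997803; next y=1/2·100.392822+1·(-185.997803)≈-135.801392

0 -3 -7.500 0.000
1 -3 6.000 -7.500
2 -3 -11.250 2.250
3 -3 11.625 -10.125
4 -3 -18.938 6.563
5 -3 21.656 -15.656
6 -3 -32.297 13.828
7 -1 44.445 -25.383
8 -1 -59.934 31.754
9 -1 78.369 -44.057
10 -1 -105.464 56.341
11 -1 139.040 -77.293
12 -1 -185.998 100.393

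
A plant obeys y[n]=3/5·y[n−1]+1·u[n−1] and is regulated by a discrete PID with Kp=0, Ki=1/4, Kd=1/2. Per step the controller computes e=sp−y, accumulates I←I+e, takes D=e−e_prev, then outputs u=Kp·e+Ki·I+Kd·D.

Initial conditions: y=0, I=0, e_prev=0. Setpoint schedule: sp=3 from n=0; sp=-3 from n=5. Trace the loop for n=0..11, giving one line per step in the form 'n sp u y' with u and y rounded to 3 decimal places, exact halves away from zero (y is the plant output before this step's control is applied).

(exact arithmetic carried between steps; '≈' marks a value shown rounded to 6 d.p. or computed from one; I and e_prev carry over from the previous line; the table rounds u and y to 3 d.p., halves away from zero)
n=0: y=0, sp=3, e=sp−y=3; I=3, D=e−e_prev=3; u=0·3+1/4·3+1/2·3=2.25; next y=3/5·0+1·2.25=2.25
n=1: y=2.25, sp=3, e=sp−y=0.75; I=3.75, D=e−e_prev=-2.25; u=0·0.75+1/4·3.75+1/2·(-2.25)=-0.1875; next y=3/5·2.25+1·(-0.1875)=1.1625
n=2: y=1.1625, sp=3, e=sp−y=1.8375; I=5.5875, D=e−e_prev=1.0875; u=0·1.8375+1/4·5.5875+1/2·1.0875=1.940625; next y=3/5·1.1625+1·1.940625=2.638125
n=3: y=2.638125, sp=3, e=sp−y=0.361875; I=5.949375, D=e−e_prev=-1.475625; u=0·0.361875+1/4·5.949375+1/2·(-1.475625)≈0.749531; next y=3/5·2.638125+1·0.749531≈2.332406
n=4: y≈2.332406, sp=3, e=sp−y≈0.667594; I≈6.616969, D=e−e_prev≈0.305719; u=0·0.667594+1/4·6.616969+1/2·0.305719≈1.807102; next y=3/5·2.332406+1·1.807102≈3.206545
n=5: y≈3.206545, sp=-3, e=sp−y≈-6.206545; I≈0.410423, D=e−e_prev≈-6.874139; u=0·(-6.206545)+1/4·0.410423+1/2·(-6.874139)≈-3.334464; next y=3/5·3.206545+1·(-3.334464)≈-1.410536
n=6: y≈-1.410536, sp=-3, e=sp−y≈-1.589464; I≈-1.179040, D=e−e_prev≈4.617082; u=0·(-1.589464)+1/4·(-1.179040)+1/2·4.617082≈2.013781; next y=3/5·(-1.410536)+1·2.013781≈1.167459
n=7: y≈1.167459, sp=-3, e=sp−y≈-4.167459; I≈-5.346499, D=e−e_prev≈-2.577995; u=0·(-4.167459)+1/4·(-5.346499)+1/2·(-2.577995)≈-2.625623; next y=3/5·1.167459+1·(-2.625623)≈-1.925147
n=8: y≈-1.925147, sp=-3, e=sp−y≈-1.074853; I≈-6.421352, D=e−e_prev≈3.092606; u=0·(-1.074853)+1/4·(-6.421352)+1/2·3.092606≈-0.059035; next y=3/5·(-1.925147)+1·(-0.059035)≈-1.214123
n=9: y≈-1.214123, sp=-3, e=sp−y≈-1.785877; I≈-8.207229, D=e−e_prev≈-0.711024; u=0·(-1.785877)+1/4·(-8.207229)+1/2·(-0.711024)≈-2.407319; next y=3/5·(-1.214123)+1·(-2.407319)≈-3.135793
n=10: y≈-3.135793, sp=-3, e=sp−y≈0.135793; I≈-8.071436, D=e−e_prev≈1.921670; u=0·0.135793+1/4·(-8.071436)+1/2·1.921670≈-1.057024; next y=3/5·(-3.135793)+1·(-1.057024)≈-2.938500
n=11: y≈-2.938500, sp=-3, e=sp−y≈-0.061500; I≈-8.132936, D=e−e_prev≈-0.197293; u=0·(-0.061500)+1/4·(-8.132936)+1/2·(-0.197293)≈-2.131881; next y=3/5·(-2.938500)+1·(-2.131881)≈-3.894980

0 3 2.250 0.000
1 3 -0.188 2.250
2 3 1.941 1.163
3 3 0.750 2.638
4 3 1.807 2.332
5 -3 -3.334 3.207
6 -3 2.014 -1.411
7 -3 -2.626 1.167
8 -3 -0.059 -1.925
9 -3 -2.407 -1.214
10 -3 -1.057 -3.136
11 -3 -2.132 -2.938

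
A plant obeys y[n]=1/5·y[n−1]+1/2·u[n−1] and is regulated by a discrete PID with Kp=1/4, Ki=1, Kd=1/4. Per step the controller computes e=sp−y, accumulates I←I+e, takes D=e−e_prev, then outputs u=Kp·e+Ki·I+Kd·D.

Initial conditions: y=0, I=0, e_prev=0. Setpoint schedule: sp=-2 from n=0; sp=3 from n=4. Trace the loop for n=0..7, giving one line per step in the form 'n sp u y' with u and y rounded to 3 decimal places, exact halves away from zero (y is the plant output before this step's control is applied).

0 -2 -3.000 0.000
1 -2 -2.250 -1.500
2 -2 -3.238 -1.425
3 -2 -3.076 -1.904
4 3 4.231 -1.919
5 3 2.420 1.732
6 3 4.864 1.556
7 3 4.483 2.743

(exact arithmetic carried between steps; '≈' marks a value shown rounded to 6 d.p. or computed from one; I and e_prev carry over from the previous line; the table rounds u and y to 3 d.p., halves away from zero)
n=0: y=0, sp=-2, e=sp−y=-2; I=-2, D=e−e_prev=-2; u=1/4·(-2)+1·(-2)+1/4·(-2)=-3; next y=1/5·0+1/2·(-3)=-1.5
n=1: y=-1.5, sp=-2, e=sp−y=-0.5; I=-2.5, D=e−e_prev=1.5; u=1/4·(-0.5)+1·(-2.5)+1/4·1.5=-2.25; next y=1/5·(-1.5)+1/2·(-2.25)=-1.425
n=2: y=-1.425, sp=-2, e=sp−y=-0.575; I=-3.075, D=e−e_prev=-0.075; u=1/4·(-0.575)+1·(-3.075)+1/4·(-0.075)=-3.2375; next y=1/5·(-1.425)+1/2·(-3.2375)=-1.90375
n=3: y=-1.90375, sp=-2, e=sp−y=-0.09625; I=-3.17125, D=e−e_prev=0.47875; u=1/4·(-0.09625)+1·(-3.17125)+1/4·0.47875=-3.075625; next y=1/5·(-1.90375)+1/2·(-3.075625)≈-1.918563
n=4: y≈-1.918563, sp=3, e=sp−y≈4.918563; I≈1.747313, D=e−e_prev≈5.014813; u=1/4·4.918563+1·1.747313+1/4·5.014813≈4.230656; next y=1/5·(-1.918563)+1/2·4.230656≈1.731616
n=5: y≈1.731616, sp=3, e=sp−y≈1.268384; I≈3.015697, D=e−e_prev≈-3.650178; u=1/4·1.268384+1·3.015697+1/4·(-3.650178)≈2.420248; next y=1/5·1.731616+1/2·2.420248≈1.556447
n=6: y≈1.556447, sp=3, e=sp−y≈1.443553; I≈4.459250, D=e−e_prev≈0.175168; u=1/4·1.443553+1·4.459250+1/4·0.175168≈4.863930; next y=1/5·1.556447+1/2·4.863930≈2.743254
n=7: y≈2.743254, sp=3, e=sp−y≈0.256746; I≈4.715995, D=e−e_prev≈-1.186807; u=1/4·0.256746+1·4.715995+1/4·(-1.186807)≈4.483480; next y=1/5·2.743254+1/2·4.483480≈2.790391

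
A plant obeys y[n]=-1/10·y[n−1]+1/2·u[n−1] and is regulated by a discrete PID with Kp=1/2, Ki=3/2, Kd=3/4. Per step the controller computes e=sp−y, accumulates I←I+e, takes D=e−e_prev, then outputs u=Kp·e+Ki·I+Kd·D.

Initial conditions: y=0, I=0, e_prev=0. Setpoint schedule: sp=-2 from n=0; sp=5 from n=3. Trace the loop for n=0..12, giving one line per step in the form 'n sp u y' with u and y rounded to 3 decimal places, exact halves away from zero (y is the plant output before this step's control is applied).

0 -2 -5.500 0.000
1 -2 0.563 -2.750
2 -2 -9.467 0.556
3 5 23.128 -4.789
4 5 -17.736 12.043
5 5 45.141 -10.072
6 5 -41.374 23.578
7 5 84.208 -23.045
8 5 -94.188 44.409
9 5 161.134 -51.535
10 5 -203.474 85.720
11 5 317.468 -110.309
12 5 -426.794 169.765

(exact arithmetic carried between steps; '≈' marks a value shown rounded to 6 d.p. or computed from one; I and e_prev carry over from the previous line; the table rounds u and y to 3 d.p., halves away from zero)
n=0: y=0, sp=-2, e=sp−y=-2; I=-2, D=e−e_prev=-2; u=1/2·(-2)+3/2·(-2)+3/4·(-2)=-5.5; next y=-1/10·0+1/2·(-5.5)=-2.75
n=1: y=-2.75, sp=-2, e=sp−y=0.75; I=-1.25, D=e−e_prev=2.75; u=1/2·0.75+3/2·(-1.25)+3/4·2.75=0.5625; next y=-1/10·(-2.75)+1/2·0.5625=0.55625
n=2: y=0.55625, sp=-2, e=sp−y=-2.55625; I=-3.80625, D=e−e_prev=-3.30625; u=1/2·(-2.55625)+3/2·(-3.80625)+3/4·(-3.30625)≈-9.467188; next y=-1/10·0.55625+1/2·(-9.467188)≈-4.789219
n=3: y≈-4.789219, sp=5, e=sp−y≈9.789219; I≈5.982969, D=e−e_prev≈12.345469; u=1/2·9.789219+3/2·5.982969+3/4·12.345469≈23.128164; next y=-1/10·(-4.789219)+1/2·23.128164≈12.043004
n=4: y≈12.043004, sp=5, e=sp−y≈-7.043004; I≈-1.060035, D=e−e_prev≈-16.832223; u=1/2·(-7.043004)+3/2·(-1.060035)+3/4·(-16.832223)≈-17.735722; next y=-1/10·12.043004+1/2·(-17.735722)≈-10.072161
n=5: y≈-10.072161, sp=5, e=sp−y≈15.072161; I≈14.012126, D=e−e_prev≈22.115165; u=1/2·15.072161+3/2·14.012126+3/4·22.115165≈45.140644; next y=-1/10·(-10.072161)+1/2·45.140644≈23.577538
n=6: y≈23.577538, sp=5, e=sp−y≈-18.577538; I≈-4.565412, D=e−e_prev≈-33.649699; u=1/2·(-18.577538)+3/2·(-4.565412)+3/4·(-33.649699)≈-41.374161; next y=-1/10·23.577538+1/2·(-41.374161)≈-23.044834
n=7: y≈-23.044834, sp=5, e=sp−y≈28.044834; I≈23.479422, D=e−e_prev≈46.622372; u=1/2·28.044834+3/2·23.479422+3/4·46.622372≈84.208330; next y=-1/10·(-23.044834)+1/2·84.208330≈44.408648
n=8: y≈44.408648, sp=5, e=sp−y≈-39.408648; I≈-15.929226, D=e−e_prev≈-67.453483; u=1/2·(-39.408648)+3/2·(-15.929226)+3/4·(-67.453483)≈-94.188275; next y=-1/10·44.408648+1/2·(-94.188275)≈-51.535003
n=9: y≈-51.535003, sp=5, e=sp−y≈56.535003; I≈40.605777, D=e−e_prev≈95.943651; u=1/2·56.535003+3/2·40.605777+3/4·95.943651≈161.133904; next y=-1/10·(-51.535003)+1/2·161.133904≈85.720452
n=10: y≈85.720452, sp=5, e=sp−y≈-80.720452; I≈-40.114676, D=e−e_prev≈-137.255455; u=1/2·(-80.720452)+3/2·(-40.114676)+3/4·(-137.255455)≈-203.473831; next y=-1/10·85.720452+1/2·(-203.473831)≈-110.308961
n=11: y≈-110.308961, sp=5, e=sp−y≈115.308961; I≈75.194285, D=e−e_prev≈196.029413; u=1/2·115.308961+3/2·75.194285+3/4·196.029413≈317.467968; next y=-1/10·(-110.308961)+1/2·317.467968≈169.764880
n=12: y≈169.764880, sp=5, e=sp−y≈-164.764880; I≈-89.570595, D=e−e_prev≈-280.073841; u=1/2·(-164.764880)+3/2·(-89.570595)+3/4·(-280.073841)≈-426.793713; next y=-1/10·169.764880+1/2·(-426.793713)≈-230.373344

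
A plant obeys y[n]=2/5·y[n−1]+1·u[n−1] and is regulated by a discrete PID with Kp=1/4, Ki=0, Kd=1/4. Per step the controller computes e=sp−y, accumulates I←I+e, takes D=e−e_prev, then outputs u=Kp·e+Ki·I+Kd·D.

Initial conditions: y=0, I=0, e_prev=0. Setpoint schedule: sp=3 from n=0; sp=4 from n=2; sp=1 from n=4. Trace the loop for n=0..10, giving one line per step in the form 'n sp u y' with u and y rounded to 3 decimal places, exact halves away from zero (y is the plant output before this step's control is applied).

(exact arithmetic carried between steps; '≈' marks a value shown rounded to 6 d.p. or computed from one; I and e_prev carry over from the previous line; the table rounds u and y to 3 d.p., halves away from zero)
n=0: y=0, sp=3, e=sp−y=3; I=3, D=e−e_prev=3; u=1/4·3+0·3+1/4·3=1.5; next y=2/5·0+1·1.5=1.5
n=1: y=1.5, sp=3, e=sp−y=1.5; I=4.5, D=e−e_prev=-1.5; u=1/4·1.5+0·4.5+1/4·(-1.5)=0; next y=2/5·1.5+1·0=0.6
n=2: y=0.6, sp=4, e=sp−y=3.4; I=7.9, D=e−e_prev=1.9; u=1/4·3.4+0·7.9+1/4·1.9=1.325; next y=2/5·0.6+1·1.325=1.565
n=3: y=1.565, sp=4, e=sp−y=2.435; I=10.335, D=e−e_prev=-0.965; u=1/4·2.435+0·10.335+1/4·(-0.965)=0.3675; next y=2/5·1.565+1·0.3675=0.9935
n=4: y=0.9935, sp=1, e=sp−y=0.0065; I=10.3415, D=e−e_prev=-2.4285; u=1/4·0.0065+0·10.3415+1/4·(-2.4285)=-0.6055; next y=2/5·0.9935+1·(-0.6055)=-0.2081
n=5: y=-0.2081, sp=1, e=sp−y=1.2081; I=11.5496, D=e−e_prev=1.2016; u=1/4·1.2081+0·11.5496+1/4·1.2016=0.602425; next y=2/5·(-0.2081)+1·0.602425=0.519185
n=6: y=0.519185, sp=1, e=sp−y=0.480815; I=12.030415, D=e−e_prev=-0.727285; u=1/4·0.480815+0·12.030415+1/4·(-0.727285)≈-0.061618; next y=2/5·0.519185+1·(-0.061618)≈0.146057
n=7: y≈0.146057, sp=1, e=sp−y≈0.853944; I≈12.884359, D=e−e_prev≈0.373129; u=1/4·0.853944+0·12.884359+1/4·0.373129≈0.306768; next y=2/5·0.146057+1·0.306768≈0.365191
n=8: y≈0.365191, sp=1, e=sp−y≈0.634809; I≈13.519168, D=e−e_prev≈-0.219134; u=1/4·0.634809+0·13.519168+1/4·(-0.219134)≈0.103919; next y=2/5·0.365191+1·0.103919≈0.249995
n=9: y≈0.249995, sp=1, e=sp−y≈0.750005; I≈14.269173, D=e−e_prev≈0.115196; u=1/4·0.750005+0·14.269173+1/4·0.115196≈0.216300; next y=2/5·0.249995+1·0.216300≈0.316298
n=10: y≈0.316298, sp=1, e=sp−y≈0.683702; I≈14.952875, D=e−e_prev≈-0.066303; u=1/4·0.683702+0·14.952875+1/4·(-0.066303)≈0.154350; next y=2/5·0.316298+1·0.154350≈0.280869

0 3 1.500 0.000
1 3 0.000 1.500
2 4 1.325 0.600
3 4 0.368 1.565
4 1 -0.606 0.994
5 1 0.602 -0.208
6 1 -0.062 0.519
7 1 0.307 0.146
8 1 0.104 0.365
9 1 0.216 0.250
10 1 0.154 0.316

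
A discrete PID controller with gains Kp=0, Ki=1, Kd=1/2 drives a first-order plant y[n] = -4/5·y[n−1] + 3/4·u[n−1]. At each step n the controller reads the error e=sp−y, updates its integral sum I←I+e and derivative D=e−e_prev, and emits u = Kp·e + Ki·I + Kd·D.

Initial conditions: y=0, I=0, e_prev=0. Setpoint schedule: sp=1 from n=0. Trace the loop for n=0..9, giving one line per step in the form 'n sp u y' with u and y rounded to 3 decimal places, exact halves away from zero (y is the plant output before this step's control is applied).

(exact arithmetic carried between steps; '≈' marks a value shown rounded to 6 d.p. or computed from one; I and e_prev carry over from the previous line; the table rounds u and y to 3 d.p., halves away from zero)
n=0: y=0, sp=1, e=sp−y=1; I=1, D=e−e_prev=1; u=0·1+1·1+1/2·1=1.5; next y=-4/5·0+3/4·1.5=1.125
n=1: y=1.125, sp=1, e=sp−y=-0.125; I=0.875, D=e−e_prev=-1.125; u=0·(-0.125)+1·0.875+1/2·(-1.125)=0.3125; next y=-4/5·1.125+3/4·0.3125=-0.665625
n=2: y=-0.665625, sp=1, e=sp−y=1.665625; I=2.540625, D=e−e_prev=1.790625; u=0·1.665625+1·2.540625+1/2·1.790625≈3.435938; next y=-4/5·(-0.665625)+3/4·3.435938≈3.109453
n=3: y≈3.109453, sp=1, e=sp−y≈-2.109453; I≈0.431172, D=e−e_prev≈-3.775078; u=0·(-2.109453)+1·0.431172+1/2·(-3.775078)≈-1.456367; next y=-4/5·3.109453+3/4·(-1.456367)≈-3.579838
n=4: y≈-3.579838, sp=1, e=sp−y≈4.579838; I≈5.011010, D=e−e_prev≈6.689291; u=0·4.579838+1·5.011010+1/2·6.689291≈8.355655; next y=-4/5·(-3.579838)+3/4·8.355655≈9.130612
n=5: y≈9.130612, sp=1, e=sp−y≈-8.130612; I≈-3.119602, D=e−e_prev≈-12.710450; u=0·(-8.130612)+1·(-3.119602)+1/2·(-12.710450)≈-9.474827; next y=-4/5·9.130612+3/4·(-9.474827)≈-14.410610
n=6: y≈-14.410610, sp=1, e=sp−y≈15.410610; I≈12.291008, D=e−e_prev≈23.541221; u=0·15.410610+1·12.291008+1/2·23.541221≈24.061618; next y=-4/5·(-14.410610)+3/4·24.061618≈29.574701
n=7: y≈29.574701, sp=1, e=sp−y≈-28.574701; I≈-16.283694, D=e−e_prev≈-43.985311; u=0·(-28.574701)+1·(-16.283694)+1/2·(-43.985311)≈-38.276349; next y=-4/5·29.574701+3/4·(-38.276349)≈-52.367023
n=8: y≈-52.367023, sp=1, e=sp−y≈53.367023; I≈37.083329, D=e−e_prev≈81.941724; u=0·53.367023+1·37.083329+1/2·81.941724≈78.054191; next y=-4/5·(-52.367023)+3/4·78.054191≈100.434262
n=9: y≈100.434262, sp=1, e=sp−y≈-99.434262; I≈-62.350933, D=e−e_prev≈-152.801285; u=0·(-99.434262)+1·(-62.350933)+1/2·(-152.801285)≈-138.751575; next y=-4/5·100.434262+3/4·(-138.751575)≈-184.411091

0 1 1.500 0.000
1 1 0.313 1.125
2 1 3.436 -0.666
3 1 -1.456 3.109
4 1 8.356 -3.580
5 1 -9.475 9.131
6 1 24.062 -14.411
7 1 -38.276 29.575
8 1 78.054 -52.367
9 1 -138.752 100.434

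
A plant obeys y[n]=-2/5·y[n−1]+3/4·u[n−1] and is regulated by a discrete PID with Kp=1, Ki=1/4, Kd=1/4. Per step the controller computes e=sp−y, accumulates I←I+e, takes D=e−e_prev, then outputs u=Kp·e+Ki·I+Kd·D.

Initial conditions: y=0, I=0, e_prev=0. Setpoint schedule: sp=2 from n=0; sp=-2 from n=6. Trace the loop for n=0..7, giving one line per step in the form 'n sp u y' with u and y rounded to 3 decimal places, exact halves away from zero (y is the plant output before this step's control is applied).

0 2 3.000 0.000
1 2 -0.375 2.250
2 2 5.272 -1.181
3 2 -3.202 4.426
4 2 10.491 -4.172
5 2 -10.679 9.537
6 -2 16.906 -11.824
7 -2 -28.829 17.409

(exact arithmetic carried between steps; '≈' marks a value shown rounded to 6 d.p. or computed from one; I and e_prev carry over from the previous line; the table rounds u and y to 3 d.p., halves away from zero)
n=0: y=0, sp=2, e=sp−y=2; I=2, D=e−e_prev=2; u=1·2+1/4·2+1/4·2=3; next y=-2/5·0+3/4·3=2.25
n=1: y=2.25, sp=2, e=sp−y=-0.25; I=1.75, D=e−e_prev=-2.25; u=1·(-0.25)+1/4·1.75+1/4·(-2.25)=-0.375; next y=-2/5·2.25+3/4·(-0.375)=-1.18125
n=2: y=-1.18125, sp=2, e=sp−y=3.18125; I=4.93125, D=e−e_prev=3.43125; u=1·3.18125+1/4·4.93125+1/4·3.43125=5.271875; next y=-2/5·(-1.18125)+3/4·5.271875≈4.426406
n=3: y≈4.426406, sp=2, e=sp−y≈-2.426406; I≈2.504844, D=e−e_prev≈-5.607656; u=1·(-2.426406)+1/4·2.504844+1/4·(-5.607656)≈-3.202109; next y=-2/5·4.426406+3/4·(-3.202109)≈-4.172145
n=4: y≈-4.172145, sp=2, e=sp−y≈6.172145; I≈8.676988, D=e−e_prev≈8.598551; u=1·6.172145+1/4·8.676988+1/4·8.598551≈10.491029; next y=-2/5·(-4.172145)+3/4·10.491029≈9.537130
n=5: y≈9.537130, sp=2, e=sp−y≈-7.537130; I≈1.139858, D=e−e_prev≈-13.709274; u=1·(-7.537130)+1/4·1.139858+1/4·(-13.709274)≈-10.679484; next y=-2/5·9.537130+3/4·(-10.679484)≈-11.824465
n=6: y≈-11.824465, sp=-2, e=sp−y≈9.824465; I≈10.964323, D=e−e_prev≈17.361595; u=1·9.824465+1/4·10.964323+1/4·17.361595≈16.905944; next y=-2/5·(-11.824465)+3/4·16.905944≈17.409244
n=7: y≈17.409244, sp=-2, e=sp−y≈-19.409244; I≈-8.444921, D=e−e_prev≈-29.233709; u=1·(-19.409244)+1/4·(-8.444921)+1/4·(-29.233709)≈-28.828901; next y=-2/5·17.409244+3/4·(-28.828901)≈-28.585374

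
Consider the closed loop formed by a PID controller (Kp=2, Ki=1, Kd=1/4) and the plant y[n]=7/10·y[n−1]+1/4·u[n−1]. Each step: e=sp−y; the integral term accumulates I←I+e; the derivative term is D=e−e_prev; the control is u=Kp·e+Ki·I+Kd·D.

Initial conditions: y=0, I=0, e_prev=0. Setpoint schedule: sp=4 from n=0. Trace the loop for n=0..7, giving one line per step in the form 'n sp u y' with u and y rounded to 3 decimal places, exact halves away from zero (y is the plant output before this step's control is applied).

(exact arithmetic carried between steps; '≈' marks a value shown rounded to 6 d.p. or computed from one; I and e_prev carry over from the previous line; the table rounds u and y to 3 d.p., halves away from zero)
n=0: y=0, sp=4, e=sp−y=4; I=4, D=e−e_prev=4; u=2·4+1·4+1/4·4=13; next y=7/10·0+1/4·13=3.25
n=1: y=3.25, sp=4, e=sp−y=0.75; I=4.75, D=e−e_prev=-3.25; u=2·0.75+1·4.75+1/4·(-3.25)=5.4375; next y=7/10·3.25+1/4·5.4375=3.634375
n=2: y=3.634375, sp=4, e=sp−y=0.365625; I=5.115625, D=e−e_prev=-0.384375; u=2·0.365625+1·5.115625+1/4·(-0.384375)≈5.750781; next y=7/10·3.634375+1/4·5.750781≈3.981758
n=3: y≈3.981758, sp=4, e=sp−y≈0.018242; I≈5.133867, D=e−e_prev≈-0.347383; u=2·0.018242+1·5.133867+1/4·(-0.347383)≈5.083506; next y=7/10·3.981758+1/4·5.083506≈4.058107
n=4: y≈4.058107, sp=4, e=sp−y≈-0.058107; I≈5.075760, D=e−e_prev≈-0.076349; u=2·(-0.058107)+1·5.075760+1/4·(-0.076349)≈4.940459; next y=7/10·4.058107+1/4·4.940459≈4.075790
n=5: y≈4.075790, sp=4, e=sp−y≈-0.075790; I≈4.999971, D=e−e_prev≈-0.017683; u=2·(-0.075790)+1·4.999971+1/4·(-0.017683)≈4.843971; next y=7/10·4.075790+1/4·4.843971≈4.064045
n=6: y≈4.064045, sp=4, e=sp−y≈-0.064045; I≈4.935925, D=e−e_prev≈0.011744; u=2·(-0.064045)+1·4.935925+1/4·0.011744≈4.810770; next y=7/10·4.064045+1/4·4.810770≈4.047524
n=7: y≈4.047524, sp=4, e=sp−y≈-0.047524; I≈4.888401, D=e−e_prev≈0.016521; u=2·(-0.047524)+1·4.888401+1/4·0.016521≈4.797482; next y=7/10·4.047524+1/4·4.797482≈4.032638

0 4 13.000 0.000
1 4 5.438 3.250
2 4 5.751 3.634
3 4 5.084 3.982
4 4 4.940 4.058
5 4 4.844 4.076
6 4 4.811 4.064
7 4 4.797 4.048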